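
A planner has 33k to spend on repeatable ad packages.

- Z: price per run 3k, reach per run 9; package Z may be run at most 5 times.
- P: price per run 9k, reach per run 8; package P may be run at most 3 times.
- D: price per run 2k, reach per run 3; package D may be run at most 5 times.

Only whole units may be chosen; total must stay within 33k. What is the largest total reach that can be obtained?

This is a bounded integer knapsack.
Take 5×Z, 1×P, and 4×D: price 32 ≤ 33, reach 5·9 + 1·8 + 4·3 = 65.
Z has the best ratio (9/3) and is taken to its limit of 5; remaining capacity is filled optimally with the others.

65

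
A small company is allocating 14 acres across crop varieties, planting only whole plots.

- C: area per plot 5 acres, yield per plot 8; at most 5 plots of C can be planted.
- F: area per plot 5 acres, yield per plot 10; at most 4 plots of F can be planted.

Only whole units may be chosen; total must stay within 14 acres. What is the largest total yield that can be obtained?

20

Take 2×F: area 10 ≤ 14, yield 2·10 = 20.
No other integer combination yields more.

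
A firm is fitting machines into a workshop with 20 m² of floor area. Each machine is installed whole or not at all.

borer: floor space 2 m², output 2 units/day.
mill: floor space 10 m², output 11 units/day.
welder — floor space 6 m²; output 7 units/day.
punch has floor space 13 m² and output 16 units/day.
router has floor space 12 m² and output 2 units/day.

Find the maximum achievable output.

Take welder and punch: floor space 6 + 13 = 19 ≤ 20, output 7 + 16 = 23.
No other feasible combination does better.

23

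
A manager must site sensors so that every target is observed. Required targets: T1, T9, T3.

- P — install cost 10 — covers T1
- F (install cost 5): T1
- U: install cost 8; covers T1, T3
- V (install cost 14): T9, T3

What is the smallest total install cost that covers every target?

19

The greedy cost-per-new-target heuristic would pick U and V for 22, but a cheaper cover exists.
Choose F and V: together they cover T1, T9, T3 — every target.
Total install cost: 5 + 14 = 19.
No cover costs less than 19.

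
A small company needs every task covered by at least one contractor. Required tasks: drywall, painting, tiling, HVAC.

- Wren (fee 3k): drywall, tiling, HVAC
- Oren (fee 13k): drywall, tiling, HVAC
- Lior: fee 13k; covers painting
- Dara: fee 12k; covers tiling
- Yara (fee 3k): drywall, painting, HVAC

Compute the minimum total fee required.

This is an integer covering problem.
Choose Wren and Yara: together they cover drywall, painting, tiling, HVAC — every task.
Total fee: 3 + 3 = 6.

6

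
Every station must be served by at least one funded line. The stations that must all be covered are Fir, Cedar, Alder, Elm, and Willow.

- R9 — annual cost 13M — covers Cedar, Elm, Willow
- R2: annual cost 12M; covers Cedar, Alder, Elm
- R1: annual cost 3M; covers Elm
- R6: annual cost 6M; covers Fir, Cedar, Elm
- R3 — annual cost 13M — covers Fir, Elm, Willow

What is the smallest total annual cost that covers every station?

25

The greedy cost-per-new-station heuristic would pick R6, R2, and R9 for 31, but a cheaper cover exists.
Choose R2 and R3: together they cover Fir, Cedar, Alder, Elm, Willow — every station.
Total annual cost: 12 + 13 = 25.
No cover costs less than 25.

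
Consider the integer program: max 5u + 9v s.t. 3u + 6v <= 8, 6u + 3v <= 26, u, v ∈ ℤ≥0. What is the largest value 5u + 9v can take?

The continuous relaxation peaks at (2.67, 0) with value 13.33; rounding to a feasible lattice point costs some objective.
(u,v)=(2,0): 3·2+6·0=6≤8, 6·2+3·0=12≤26, objective 10.
(u,v)=(1,0): 3·1+6·0=3≤8, 6·1+3·0=6≤26, objective 5.
The best lattice point is (2,0), giving 10.

10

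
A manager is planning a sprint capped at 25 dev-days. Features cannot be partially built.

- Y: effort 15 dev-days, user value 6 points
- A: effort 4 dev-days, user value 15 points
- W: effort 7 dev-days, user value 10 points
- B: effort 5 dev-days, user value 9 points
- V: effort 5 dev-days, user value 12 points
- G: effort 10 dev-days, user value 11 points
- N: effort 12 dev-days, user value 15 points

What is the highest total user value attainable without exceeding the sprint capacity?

Treat it as a binary knapsack problem.
A + W + B + V: effort 4 + 7 + 5 + 5 = 21 ≤ 25, user value 15 + 10 + 9 + 12 = 46.
A + B + V + G: effort 4 + 5 + 5 + 10 = 24 ≤ 25, user value 15 + 9 + 12 + 11 = 47.
Best is A, B, V, and G with total user value 47.

47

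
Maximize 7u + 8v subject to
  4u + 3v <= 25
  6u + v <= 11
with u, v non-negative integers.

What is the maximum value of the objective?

The continuous relaxation peaks at (0, 8.33) with value 66.67; rounding to a feasible lattice point costs some objective.
(u,v)=(0,8): 4·0+3·8=24≤25, 6·0+1·8=8≤11, objective 64.
(u,v)=(0,7): 4·0+3·7=21≤25, 6·0+1·7=7≤11, objective 56.
Maximum is 64 at (u,v)=(0,8).

64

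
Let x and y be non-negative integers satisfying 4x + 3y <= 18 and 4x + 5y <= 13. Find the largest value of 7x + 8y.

(x,y)=(2,1): 4·2+3·1=11≤18, 4·2+5·1=13≤13, objective 22.
(x,y)=(3,0): 4·3+3·0=12≤18, 4·3+5·0=12≤13, objective 21.
(x,y)=(1,1): 4·1+3·1=7≤18, 4·1+5·1=9≤13, objective 15.
No feasible integer point exceeds 22.

22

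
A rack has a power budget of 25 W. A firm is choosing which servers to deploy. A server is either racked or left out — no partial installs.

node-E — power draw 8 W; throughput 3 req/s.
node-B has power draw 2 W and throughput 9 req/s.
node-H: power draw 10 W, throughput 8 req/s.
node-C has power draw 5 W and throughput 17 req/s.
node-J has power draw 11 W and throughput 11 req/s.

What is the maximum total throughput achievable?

This is an integer program with binary decision variables.
node-B + node-C + node-J: power draw 2 + 5 + 11 = 18 ≤ 25, throughput 9 + 17 + 11 = 37.
node-E + node-B + node-H + node-C: power draw 8 + 2 + 10 + 5 = 25 ≤ 25, throughput 3 + 9 + 8 + 17 = 37.
node-B + node-H + node-C: power draw 2 + 10 + 5 = 17 ≤ 25, throughput 9 + 8 + 17 = 34.
The maximum throughput is 37; one optimal choice is node-B, node-C, and node-J.

37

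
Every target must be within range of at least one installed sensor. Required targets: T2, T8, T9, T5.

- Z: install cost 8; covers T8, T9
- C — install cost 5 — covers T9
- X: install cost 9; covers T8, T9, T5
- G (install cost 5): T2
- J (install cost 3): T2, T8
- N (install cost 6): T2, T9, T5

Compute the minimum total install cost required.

9

Choose J and N: together they cover T2, T8, T9, T5 — every target.
Total install cost: 3 + 6 = 9.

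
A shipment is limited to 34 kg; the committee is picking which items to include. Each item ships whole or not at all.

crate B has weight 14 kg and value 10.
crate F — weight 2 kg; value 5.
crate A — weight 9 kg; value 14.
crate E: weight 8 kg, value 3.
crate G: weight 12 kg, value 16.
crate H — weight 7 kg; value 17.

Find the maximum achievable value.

Allowing fractional choices, the relaxed optimum would be about 54.9, but items are indivisible.
crate F + crate A + crate G + crate H: weight 2 + 9 + 12 + 7 = 30 ≤ 34, value 5 + 14 + 16 + 17 = 52.
crate A + crate G + crate H: weight 9 + 12 + 7 = 28 ≤ 34, value 14 + 16 + 17 = 47.
Best is crate F, crate A, crate G, and crate H with total value 52.

52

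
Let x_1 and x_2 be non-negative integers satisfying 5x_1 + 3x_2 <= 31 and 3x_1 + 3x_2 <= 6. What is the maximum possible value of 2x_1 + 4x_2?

8

(x_1,x_2)=(0,2): 5·0+3·2=6≤31, 3·0+3·2=6≤6, objective 8.
(x_1,x_2)=(1,1): 5·1+3·1=8≤31, 3·1+3·1=6≤6, objective 6.
(x_1,x_2)=(0,1): 5·0+3·1=3≤31, 3·0+3·1=3≤6, objective 4.
No feasible integer point exceeds 8.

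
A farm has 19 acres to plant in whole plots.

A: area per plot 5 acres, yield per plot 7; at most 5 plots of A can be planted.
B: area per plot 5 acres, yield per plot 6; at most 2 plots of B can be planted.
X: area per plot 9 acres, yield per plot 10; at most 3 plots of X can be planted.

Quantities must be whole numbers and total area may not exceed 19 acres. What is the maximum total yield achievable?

24

Take 2×A and 1×X: area 19 ≤ 19, yield 2·7 + 1·10 = 24.
No other integer combination yields more.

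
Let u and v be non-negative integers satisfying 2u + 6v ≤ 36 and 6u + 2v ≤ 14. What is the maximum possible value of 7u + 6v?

36

(u,v)=(0,6): 2·0+6·6=36≤36, 6·0+2·6=12≤14, objective 36.
(u,v)=(1,4): 2·1+6·4=26≤36, 6·1+2·4=14≤14, objective 31.
(u,v)=(0,5): 2·0+6·5=30≤36, 6·0+2·5=10≤14, objective 30.
Maximum is 36 at (u,v)=(0,6).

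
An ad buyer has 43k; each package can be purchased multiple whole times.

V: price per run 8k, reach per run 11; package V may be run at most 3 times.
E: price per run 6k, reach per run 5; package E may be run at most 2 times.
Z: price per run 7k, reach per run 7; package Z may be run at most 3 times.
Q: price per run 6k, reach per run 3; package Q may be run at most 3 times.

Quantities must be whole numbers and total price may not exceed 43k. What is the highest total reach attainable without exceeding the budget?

50

V has the best ratio (11/8); taking only V gives at most 3×11 = 33 (stopped by the supply cap of 3).
Mixing does better — 3×V, 2×E, and 1×Z: price 43 ≤ 43, reach 3·11 + 2·5 + 1·7 = 50.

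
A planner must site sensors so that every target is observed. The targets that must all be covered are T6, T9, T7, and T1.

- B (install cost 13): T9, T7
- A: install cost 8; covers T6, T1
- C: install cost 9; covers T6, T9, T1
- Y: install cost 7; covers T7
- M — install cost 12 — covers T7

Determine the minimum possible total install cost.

Choose C and Y: together they cover T6, T9, T7, T1 — every target.
Total install cost: 9 + 7 = 16.
No cover costs less than 16.

16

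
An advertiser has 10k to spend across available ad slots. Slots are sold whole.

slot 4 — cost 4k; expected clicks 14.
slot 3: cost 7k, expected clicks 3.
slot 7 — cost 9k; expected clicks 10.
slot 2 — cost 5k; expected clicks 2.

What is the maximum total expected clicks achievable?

Take slot 4 and slot 2: cost 4 + 5 = 9 ≤ 10, expected clicks 14 + 2 = 16.
No other feasible combination does better.

16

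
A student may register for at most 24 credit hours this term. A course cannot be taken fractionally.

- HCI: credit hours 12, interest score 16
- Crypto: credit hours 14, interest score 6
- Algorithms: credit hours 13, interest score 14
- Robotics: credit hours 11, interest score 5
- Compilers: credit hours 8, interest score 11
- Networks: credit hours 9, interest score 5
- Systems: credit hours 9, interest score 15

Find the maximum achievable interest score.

31

Allowing fractional choices, the relaxed optimum would be about 35.3, but courses are indivisible.
HCI + Compilers: credit hours 12 + 8 = 20 ≤ 24, interest score 16 + 11 = 27.
HCI + Systems: credit hours 12 + 9 = 21 ≤ 24, interest score 16 + 15 = 31.
Algorithms + Systems: credit hours 13 + 9 = 22 ≤ 24, interest score 14 + 15 = 29.
Best is HCI and Systems with total interest score 31.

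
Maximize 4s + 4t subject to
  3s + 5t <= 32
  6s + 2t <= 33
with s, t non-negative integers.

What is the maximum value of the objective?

32

(s,t)=(4,4): 3·4+5·4=32≤32, 6·4+2·4=32≤33, objective 32.
(s,t)=(3,4): 3·3+5·4=29≤32, 6·3+2·4=26≤33, objective 28.
The best lattice point is (4,4), giving 32.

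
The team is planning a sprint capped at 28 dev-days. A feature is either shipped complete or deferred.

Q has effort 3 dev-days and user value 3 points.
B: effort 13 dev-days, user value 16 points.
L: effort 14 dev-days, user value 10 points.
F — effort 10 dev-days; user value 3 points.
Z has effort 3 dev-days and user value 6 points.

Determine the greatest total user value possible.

Allowing fractional choices, the relaxed optimum would be about 31.4, but features are indivisible.
B + F + Z: effort 13 + 10 + 3 = 26 ≤ 28, user value 16 + 3 + 6 = 25.
Q + B + Z: effort 3 + 13 + 3 = 19 ≤ 28, user value 3 + 16 + 6 = 25.
B + L: effort 13 + 14 = 27 ≤ 28, user value 16 + 10 = 26.
Best is B and L with total user value 26.

26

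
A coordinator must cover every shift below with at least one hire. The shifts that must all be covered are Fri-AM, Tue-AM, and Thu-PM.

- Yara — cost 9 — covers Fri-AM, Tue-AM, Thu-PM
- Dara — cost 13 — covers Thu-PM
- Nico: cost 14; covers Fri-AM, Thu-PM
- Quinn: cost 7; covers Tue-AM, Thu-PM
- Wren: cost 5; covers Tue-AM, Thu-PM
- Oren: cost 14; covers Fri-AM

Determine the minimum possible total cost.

9

This is a weighted set-cover instance.
Yara alone covers Fri-AM, Tue-AM, Thu-PM — every shift.
Total cost: 9.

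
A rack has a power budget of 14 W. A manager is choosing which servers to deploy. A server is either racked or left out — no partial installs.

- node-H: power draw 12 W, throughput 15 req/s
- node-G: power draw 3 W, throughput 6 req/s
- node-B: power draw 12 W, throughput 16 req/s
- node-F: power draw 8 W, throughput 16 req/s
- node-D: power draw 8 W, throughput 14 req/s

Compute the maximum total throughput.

This is a 0-1 knapsack instance.
Allowing fractional choices, the relaxed optimum would be about 27.2, but servers are indivisible.
node-G + node-F: power draw 3 + 8 = 11 ≤ 14, throughput 6 + 16 = 22.
node-G + node-D: power draw 3 + 8 = 11 ≤ 14, throughput 6 + 14 = 20.
Best is node-G and node-F with total throughput 22.

22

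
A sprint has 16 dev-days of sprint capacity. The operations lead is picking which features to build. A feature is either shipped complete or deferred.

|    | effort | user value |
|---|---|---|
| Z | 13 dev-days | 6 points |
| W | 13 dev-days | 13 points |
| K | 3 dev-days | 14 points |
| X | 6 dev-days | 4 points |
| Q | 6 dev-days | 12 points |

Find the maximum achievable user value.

W + K: effort 13 + 3 = 16 ≤ 16, user value 13 + 14 = 27.
K + Q: effort 3 + 6 = 9 ≤ 16, user value 14 + 12 = 26.
K + X + Q: effort 3 + 6 + 6 = 15 ≤ 16, user value 14 + 4 + 12 = 30.
Best is K, X, and Q with total user value 30.

30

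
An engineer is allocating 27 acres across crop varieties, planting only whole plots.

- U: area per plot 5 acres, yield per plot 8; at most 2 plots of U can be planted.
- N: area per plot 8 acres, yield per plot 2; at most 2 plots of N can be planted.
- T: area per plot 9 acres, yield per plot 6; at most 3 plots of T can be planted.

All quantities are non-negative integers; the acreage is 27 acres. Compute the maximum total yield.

24

U has the best ratio (8/5); taking only U gives at most 2×8 = 16 (stopped by the supply cap of 2).
Mixing does better — 2×U, 1×N, and 1×T: area 27 ≤ 27, yield 2·8 + 1·2 + 1·6 = 24.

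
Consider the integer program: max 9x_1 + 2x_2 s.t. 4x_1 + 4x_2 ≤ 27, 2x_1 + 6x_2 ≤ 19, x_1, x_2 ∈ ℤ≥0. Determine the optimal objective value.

54

The continuous relaxation peaks at (6.75, 0) with value 60.75; rounding to a feasible lattice point costs some objective.
(x_1,x_2)=(6,0): 4·6+4·0=24≤27, 2·6+6·0=12≤19, objective 54.
(x_1,x_2)=(5,1): 4·5+4·1=24≤27, 2·5+6·1=16≤19, objective 47.
(x_1,x_2)=(5,0): 4·5+4·0=20≤27, 2·5+6·0=10≤19, objective 45.
The best lattice point is (6,0), giving 54.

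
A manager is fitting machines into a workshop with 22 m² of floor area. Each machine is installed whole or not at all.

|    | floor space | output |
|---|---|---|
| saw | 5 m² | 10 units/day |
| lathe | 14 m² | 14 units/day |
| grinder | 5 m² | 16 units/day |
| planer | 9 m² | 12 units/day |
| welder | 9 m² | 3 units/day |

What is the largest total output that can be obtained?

38

saw + grinder + planer: floor space 5 + 5 + 9 = 19 ≤ 22, output 10 + 16 + 12 = 38.
lathe + grinder: floor space 14 + 5 = 19 ≤ 22, output 14 + 16 = 30.
Best is saw, grinder, and planer with total output 38.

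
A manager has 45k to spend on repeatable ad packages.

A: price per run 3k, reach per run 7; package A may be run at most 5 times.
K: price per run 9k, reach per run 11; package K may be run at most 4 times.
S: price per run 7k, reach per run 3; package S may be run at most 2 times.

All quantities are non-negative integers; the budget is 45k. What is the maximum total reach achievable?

68

Take 5×A and 3×K: price 42 ≤ 45, reach 5·7 + 3·11 = 68.
A has the best ratio (7/3) and is taken to its limit of 5; remaining capacity is filled optimally with the others.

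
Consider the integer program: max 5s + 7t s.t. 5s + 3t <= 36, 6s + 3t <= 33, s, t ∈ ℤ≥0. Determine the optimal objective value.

77

(s,t)=(0,11) is feasible, giving 77.
(s,t)=(0,10) is feasible, giving 70.
No feasible integer point exceeds 77.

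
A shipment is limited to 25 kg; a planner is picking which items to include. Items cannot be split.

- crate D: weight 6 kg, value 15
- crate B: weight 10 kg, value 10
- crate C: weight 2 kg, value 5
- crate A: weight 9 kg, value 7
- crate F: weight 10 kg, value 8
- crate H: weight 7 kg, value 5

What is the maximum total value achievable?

35

Take crate D, crate B, crate C, and crate H: weight 6 + 10 + 2 + 7 = 25 ≤ 25, value 15 + 10 + 5 + 5 = 35.
No other feasible combination does better.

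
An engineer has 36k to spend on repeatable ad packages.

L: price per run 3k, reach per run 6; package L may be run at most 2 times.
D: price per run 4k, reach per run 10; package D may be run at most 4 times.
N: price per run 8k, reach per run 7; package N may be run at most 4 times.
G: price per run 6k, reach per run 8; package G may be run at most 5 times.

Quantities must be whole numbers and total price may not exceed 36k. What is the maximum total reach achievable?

Take 2×L, 4×D, and 2×G: price 34 ≤ 36, reach 2·6 + 4·10 + 2·8 = 68.
D has the best ratio (10/4) and is taken to its limit of 4; remaining capacity is filled optimally with the others.

68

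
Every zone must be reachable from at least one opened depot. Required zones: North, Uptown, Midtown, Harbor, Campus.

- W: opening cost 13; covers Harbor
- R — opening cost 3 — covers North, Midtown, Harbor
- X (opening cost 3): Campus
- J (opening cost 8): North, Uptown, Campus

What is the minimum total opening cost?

The greedy cost-per-new-zone heuristic would pick R, X, and J for 14, but a cheaper cover exists.
Choose R and J: together they cover North, Uptown, Midtown, Harbor, Campus — every zone.
Total opening cost: 3 + 8 = 11.
No cover costs less than 11.

11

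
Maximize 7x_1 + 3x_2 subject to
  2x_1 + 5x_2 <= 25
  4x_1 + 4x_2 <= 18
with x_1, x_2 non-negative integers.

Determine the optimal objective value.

28

Relaxing integrality, the LP optimum is 31.50 at (x_1,x_2) = (4.5, 0), which is not an integer point.
(x_1,x_2)=(4,0): 2·4+5·0=8≤25, 4·4+4·0=16≤18, objective 28.
(x_1,x_2)=(3,1): 2·3+5·1=11≤25, 4·3+4·1=16≤18, objective 24.
(x_1,x_2)=(3,0): 2·3+5·0=6≤25, 4·3+4·0=12≤18, objective 21.
The best lattice point is (4,0), giving 28.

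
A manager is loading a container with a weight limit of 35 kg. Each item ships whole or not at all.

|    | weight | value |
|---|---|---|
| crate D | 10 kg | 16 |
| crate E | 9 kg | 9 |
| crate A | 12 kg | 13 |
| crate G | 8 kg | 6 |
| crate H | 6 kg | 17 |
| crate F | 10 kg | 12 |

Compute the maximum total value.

Allowing fractional choices, the relaxed optimum would be about 54.8, but items are indivisible.
crate D + crate E + crate G + crate H: weight 10 + 9 + 8 + 6 = 33 ≤ 35, value 16 + 9 + 6 + 17 = 48.
crate D + crate E + crate H + crate F: weight 10 + 9 + 6 + 10 = 35 ≤ 35, value 16 + 9 + 17 + 12 = 54.
crate D + crate G + crate H + crate F: weight 10 + 8 + 6 + 10 = 34 ≤ 35, value 16 + 6 + 17 + 12 = 51.
Best is crate D, crate E, crate H, and crate F with total value 54.

54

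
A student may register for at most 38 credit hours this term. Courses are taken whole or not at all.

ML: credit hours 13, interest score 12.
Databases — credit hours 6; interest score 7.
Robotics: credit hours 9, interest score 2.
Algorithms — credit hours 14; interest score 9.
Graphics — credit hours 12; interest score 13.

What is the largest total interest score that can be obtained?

This is a 0-1 knapsack instance.
ML + Databases + Algorithms: credit hours 13 + 6 + 14 = 33 ≤ 38, interest score 12 + 7 + 9 = 28.
ML + Databases + Graphics: credit hours 13 + 6 + 12 = 31 ≤ 38, interest score 12 + 7 + 13 = 32.
Databases + Algorithms + Graphics: credit hours 6 + 14 + 12 = 32 ≤ 38, interest score 7 + 9 + 13 = 29.
Best is ML, Databases, and Graphics with total interest score 32.

32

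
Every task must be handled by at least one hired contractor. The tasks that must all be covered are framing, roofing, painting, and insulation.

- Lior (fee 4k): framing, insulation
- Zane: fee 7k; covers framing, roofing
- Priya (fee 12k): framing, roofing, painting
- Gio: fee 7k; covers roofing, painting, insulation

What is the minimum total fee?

Choose Lior and Gio: together they cover framing, roofing, painting, insulation — every task.
Total fee: 4 + 7 = 11.
No cover costs less than 11.

11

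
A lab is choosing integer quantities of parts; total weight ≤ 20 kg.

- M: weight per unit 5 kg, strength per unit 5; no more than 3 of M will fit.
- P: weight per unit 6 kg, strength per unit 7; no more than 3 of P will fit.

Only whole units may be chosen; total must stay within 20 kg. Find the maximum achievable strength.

21

This is a bounded integer knapsack.
1×M and 2×P: weight 17 ≤ 20, strength 1·5 + 2·7 = 19.
3×P: weight 18 ≤ 20, strength 3·7 = 21.
Best is 21.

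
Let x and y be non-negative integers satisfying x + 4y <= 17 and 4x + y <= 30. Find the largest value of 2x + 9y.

(x,y)=(1,4): 1·1+4·4=17≤17, 4·1+1·4=8≤30, objective 38.
(x,y)=(0,4): 1·0+4·4=16≤17, 4·0+1·4=4≤30, objective 36.
(x,y)=(2,3): 1·2+4·3=14≤17, 4·2+1·3=11≤30, objective 31.
The best lattice point is (1,4), giving 38.

38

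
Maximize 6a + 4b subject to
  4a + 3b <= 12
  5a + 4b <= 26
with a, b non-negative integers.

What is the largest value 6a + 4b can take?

(a,b)=(3,0) is feasible, giving 18.
(a,b)=(2,1) is feasible, giving 16.
No feasible integer point exceeds 18.

18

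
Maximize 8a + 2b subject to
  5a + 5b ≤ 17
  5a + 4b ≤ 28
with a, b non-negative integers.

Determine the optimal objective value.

Relaxing integrality, the LP optimum is 27.20 at (a,b) = (3.4, 0), which is not an integer point.
(a,b)=(3,0): 5·3+5·0=15≤17, 5·3+4·0=15≤28, objective 24.
(a,b)=(2,1): 5·2+5·1=15≤17, 5·2+4·1=14≤28, objective 18.
(a,b)=(2,0): 5·2+5·0=10≤17, 5·2+4·0=10≤28, objective 16.
The best lattice point is (3,0), giving 24.

24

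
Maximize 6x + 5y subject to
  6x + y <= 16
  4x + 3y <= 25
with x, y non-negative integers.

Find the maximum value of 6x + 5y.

41

Relaxing integrality, the LP optimum is 41.67 at (x,y) = (0, 8.33), which is not an integer point.
(x,y)=(1,7) is feasible, giving 41.
(x,y)=(0,8) is feasible, giving 40.
(x,y)=(1,6) is feasible, giving 36.
The best lattice point is (1,7), giving 41.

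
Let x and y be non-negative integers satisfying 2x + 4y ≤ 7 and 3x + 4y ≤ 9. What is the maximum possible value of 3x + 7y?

10

Relaxing integrality, the LP optimum is 12.25 at (x,y) = (0, 1.75), which is not an integer point.
(x,y)=(1,1): 2·1+4·1=6≤7, 3·1+4·1=7≤9, objective 10.
(x,y)=(0,1): 2·0+4·1=4≤7, 3·0+4·1=4≤9, objective 7.
(x,y)=(2,0): 2·2+4·0=4≤7, 3·2+4·0=6≤9, objective 6.
Maximum is 10 at (x,y)=(1,1).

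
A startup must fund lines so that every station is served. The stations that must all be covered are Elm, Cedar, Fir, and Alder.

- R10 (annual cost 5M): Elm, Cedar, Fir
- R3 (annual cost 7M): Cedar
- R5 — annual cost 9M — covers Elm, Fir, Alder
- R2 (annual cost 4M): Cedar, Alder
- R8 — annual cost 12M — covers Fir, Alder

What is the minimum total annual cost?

9

Choose R10 and R2: together they cover Elm, Cedar, Fir, Alder — every station.
Total annual cost: 5 + 4 = 9.
No cover costs less than 9.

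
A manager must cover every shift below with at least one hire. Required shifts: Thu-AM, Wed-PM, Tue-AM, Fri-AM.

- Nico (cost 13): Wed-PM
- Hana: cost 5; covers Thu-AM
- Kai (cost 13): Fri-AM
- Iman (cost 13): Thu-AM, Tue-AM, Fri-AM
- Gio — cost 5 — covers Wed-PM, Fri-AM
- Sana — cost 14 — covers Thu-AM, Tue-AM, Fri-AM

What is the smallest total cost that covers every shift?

18

This is an integer covering problem.
The greedy cost-per-new-shift heuristic would pick Gio, Hana, and Iman for 23, but a cheaper cover exists.
Choose Iman and Gio: together they cover Thu-AM, Wed-PM, Tue-AM, Fri-AM — every shift.
Total cost: 13 + 5 = 18.
No cover costs less than 18.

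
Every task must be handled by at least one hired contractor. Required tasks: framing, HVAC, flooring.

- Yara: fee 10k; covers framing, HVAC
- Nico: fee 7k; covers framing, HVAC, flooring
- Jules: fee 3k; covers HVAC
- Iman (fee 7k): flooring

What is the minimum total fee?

Nico alone covers framing, HVAC, flooring — every task.
Total fee: 7.
No cover costs less than 7.

7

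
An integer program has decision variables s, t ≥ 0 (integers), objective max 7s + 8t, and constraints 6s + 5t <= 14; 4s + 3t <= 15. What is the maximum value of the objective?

(s,t)=(0,2) is feasible, giving 16.
(s,t)=(1,1) is feasible, giving 15.
The best lattice point is (0,2), giving 16.

16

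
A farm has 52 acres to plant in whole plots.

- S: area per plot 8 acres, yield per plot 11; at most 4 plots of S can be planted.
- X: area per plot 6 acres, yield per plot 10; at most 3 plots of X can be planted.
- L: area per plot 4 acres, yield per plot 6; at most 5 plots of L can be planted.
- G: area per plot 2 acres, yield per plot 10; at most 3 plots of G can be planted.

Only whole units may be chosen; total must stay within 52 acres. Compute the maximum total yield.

101

G has the best ratio (10/2); taking only G gives at most 3×10 = 30 (stopped by the supply cap of 3).
Mixing does better — 1×S, 3×X, 5×L, and 3×G: area 52 ≤ 52, yield 1·11 + 3·10 + 5·6 + 3·10 = 101.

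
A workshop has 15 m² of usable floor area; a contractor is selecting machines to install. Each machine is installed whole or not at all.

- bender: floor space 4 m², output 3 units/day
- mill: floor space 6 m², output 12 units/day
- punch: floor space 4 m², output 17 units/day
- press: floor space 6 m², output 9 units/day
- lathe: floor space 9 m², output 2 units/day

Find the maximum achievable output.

32

This is an integer program with binary decision variables.
Allowing fractional choices, the relaxed optimum would be about 36.5, but machines are indivisible.
bender + mill + punch: floor space 4 + 6 + 4 = 14 ≤ 15, output 3 + 12 + 17 = 32.
mill + punch: floor space 6 + 4 = 10 ≤ 15, output 12 + 17 = 29.
bender + punch + press: floor space 4 + 4 + 6 = 14 ≤ 15, output 3 + 17 + 9 = 29.
Best is bender, mill, and punch with total output 32.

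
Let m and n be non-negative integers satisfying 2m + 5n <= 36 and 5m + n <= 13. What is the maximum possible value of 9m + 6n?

Relaxing integrality, the LP optimum is 51.52 at (m,n) = (1.26, 6.7), which is not an integer point.
(m,n)=(1,6): 2·1+5·6=32≤36, 5·1+1·6=11≤13, objective 45.
(m,n)=(0,7): 2·0+5·7=35≤36, 5·0+1·7=7≤13, objective 42.
Maximum is 45 at (m,n)=(1,6).

45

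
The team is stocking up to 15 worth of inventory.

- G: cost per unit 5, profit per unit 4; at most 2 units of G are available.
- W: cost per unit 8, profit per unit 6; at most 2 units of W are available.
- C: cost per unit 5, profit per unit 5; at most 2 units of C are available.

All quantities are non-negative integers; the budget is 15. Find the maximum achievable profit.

14

This is a bounded integer knapsack.
C has the best ratio (5/5); taking only C gives at most 2×5 = 10 (stopped by the supply cap of 2).
Mixing does better — 1×G and 2×C: cost 15 ≤ 15, profit 1·4 + 2·5 = 14.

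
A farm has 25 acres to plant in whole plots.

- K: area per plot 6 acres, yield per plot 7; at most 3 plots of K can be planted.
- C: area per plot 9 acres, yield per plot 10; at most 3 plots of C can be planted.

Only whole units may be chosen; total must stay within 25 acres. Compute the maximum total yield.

27

K has the best ratio (7/6); taking only K gives at most 3×7 = 21 (stopped by the supply cap of 3).
Mixing does better — 1×K and 2×C: area 24 ≤ 25, yield 1·7 + 2·10 = 27.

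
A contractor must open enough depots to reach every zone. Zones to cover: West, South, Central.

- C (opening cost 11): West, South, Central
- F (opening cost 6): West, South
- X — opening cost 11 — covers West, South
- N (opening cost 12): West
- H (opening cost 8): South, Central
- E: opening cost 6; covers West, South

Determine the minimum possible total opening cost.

The greedy cost-per-new-zone heuristic would pick F and H for 14, but a cheaper cover exists.
C alone covers West, South, Central — every zone.
Total opening cost: 11.
No cover costs less than 11.

11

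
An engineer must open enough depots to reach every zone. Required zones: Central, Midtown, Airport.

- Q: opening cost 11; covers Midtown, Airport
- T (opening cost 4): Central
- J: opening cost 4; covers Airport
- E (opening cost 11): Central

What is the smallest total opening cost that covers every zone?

15

The greedy cost-per-new-zone heuristic would pick T, J, and Q for 19, but a cheaper cover exists.
Choose Q and T: together they cover Central, Midtown, Airport — every zone.
Total opening cost: 11 + 4 = 15.
No cover costs less than 15.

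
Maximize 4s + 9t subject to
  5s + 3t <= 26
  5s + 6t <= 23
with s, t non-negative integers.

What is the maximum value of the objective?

31

(s,t)=(1,3) is feasible, giving 31.
(s,t)=(0,3) is feasible, giving 27.
No feasible integer point exceeds 31.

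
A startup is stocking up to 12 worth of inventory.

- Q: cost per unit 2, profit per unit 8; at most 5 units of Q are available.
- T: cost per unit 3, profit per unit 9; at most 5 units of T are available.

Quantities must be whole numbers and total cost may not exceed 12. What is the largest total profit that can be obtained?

This is a bounded integer knapsack.
Q has the best ratio (8/2); taking only Q gives at most 5×8 = 40 (stopped by the supply cap of 5).
Mixing does better — 3×Q and 2×T: cost 12 ≤ 12, profit 3·8 + 2·9 = 42.

42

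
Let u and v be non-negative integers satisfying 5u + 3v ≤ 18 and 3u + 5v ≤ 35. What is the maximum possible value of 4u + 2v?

14

(u,v)=(3,1): 5·3+3·1=18≤18, 3·3+5·1=14≤35, objective 14.
(u,v)=(3,0): 5·3+3·0=15≤18, 3·3+5·0=9≤35, objective 12.
(u,v)=(2,2): 5·2+3·2=16≤18, 3·2+5·2=16≤35, objective 12.
The best lattice point is (3,1), giving 14.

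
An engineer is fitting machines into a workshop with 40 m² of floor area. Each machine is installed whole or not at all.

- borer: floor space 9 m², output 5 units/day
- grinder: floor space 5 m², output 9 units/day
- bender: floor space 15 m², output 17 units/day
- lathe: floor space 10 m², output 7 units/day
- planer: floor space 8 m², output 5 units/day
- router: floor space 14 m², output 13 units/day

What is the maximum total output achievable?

39

Allowing fractional choices, the relaxed optimum would be about 43.2, but machines are indivisible.
grinder + bender + lathe + planer: floor space 5 + 15 + 10 + 8 = 38 ≤ 40, output 9 + 17 + 7 + 5 = 38.
grinder + bender + router: floor space 5 + 15 + 14 = 34 ≤ 40, output 9 + 17 + 13 = 39.
Best is grinder, bender, and router with total output 39.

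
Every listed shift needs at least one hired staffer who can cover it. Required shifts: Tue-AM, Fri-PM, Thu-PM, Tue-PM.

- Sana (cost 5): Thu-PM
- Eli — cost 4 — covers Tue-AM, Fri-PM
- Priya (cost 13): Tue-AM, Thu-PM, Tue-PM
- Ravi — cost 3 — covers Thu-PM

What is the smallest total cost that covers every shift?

The greedy cost-per-new-shift heuristic would pick Eli, Ravi, and Priya for 20, but a cheaper cover exists.
Choose Eli and Priya: together they cover Tue-AM, Fri-PM, Thu-PM, Tue-PM — every shift.
Total cost: 4 + 13 = 17.
No cover costs less than 17.

17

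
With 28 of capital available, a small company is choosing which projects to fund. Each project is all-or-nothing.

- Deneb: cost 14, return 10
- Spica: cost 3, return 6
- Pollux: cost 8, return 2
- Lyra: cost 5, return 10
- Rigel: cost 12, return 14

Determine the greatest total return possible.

Take Spica, Pollux, Lyra, and Rigel: cost 3 + 8 + 5 + 12 = 28 ≤ 28, return 6 + 2 + 10 + 14 = 32.
No other feasible combination does better.

32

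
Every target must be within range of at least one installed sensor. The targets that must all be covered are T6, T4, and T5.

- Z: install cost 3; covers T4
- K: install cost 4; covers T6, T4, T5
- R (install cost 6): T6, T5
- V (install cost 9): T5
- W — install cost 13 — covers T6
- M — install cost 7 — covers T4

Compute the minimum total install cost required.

4

K alone covers T6, T4, T5 — every target.
Total install cost: 4.
No cover costs less than 4.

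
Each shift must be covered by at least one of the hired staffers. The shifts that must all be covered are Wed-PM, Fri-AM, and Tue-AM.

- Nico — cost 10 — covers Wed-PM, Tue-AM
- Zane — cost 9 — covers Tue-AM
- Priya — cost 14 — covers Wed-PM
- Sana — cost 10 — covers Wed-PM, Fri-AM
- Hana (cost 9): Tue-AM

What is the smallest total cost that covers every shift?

19

The greedy cost-per-new-shift heuristic would pick Nico and Sana for 20, but a cheaper cover exists.
Choose Zane and Sana: together they cover Wed-PM, Fri-AM, Tue-AM — every shift.
Total cost: 9 + 10 = 19.
No cover costs less than 19.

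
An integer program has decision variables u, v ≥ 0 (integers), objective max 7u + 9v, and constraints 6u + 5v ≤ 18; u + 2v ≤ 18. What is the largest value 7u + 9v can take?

27

Relaxing integrality, the LP optimum is 32.40 at (u,v) = (0, 3.6), which is not an integer point.
(u,v)=(0,3) is feasible, giving 27.
(u,v)=(1,2) is feasible, giving 25.
(u,v)=(0,2) is feasible, giving 18.
No feasible integer point exceeds 27.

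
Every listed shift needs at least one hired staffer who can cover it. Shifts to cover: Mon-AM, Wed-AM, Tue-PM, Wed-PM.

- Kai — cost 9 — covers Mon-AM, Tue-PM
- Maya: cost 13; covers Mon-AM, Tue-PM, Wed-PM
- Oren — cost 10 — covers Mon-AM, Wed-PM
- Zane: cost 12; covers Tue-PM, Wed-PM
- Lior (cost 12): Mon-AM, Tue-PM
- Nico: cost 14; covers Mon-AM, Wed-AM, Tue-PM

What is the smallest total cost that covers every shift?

24

The greedy cost-per-new-shift heuristic would pick Maya and Nico for 27, but a cheaper cover exists.
Choose Oren and Nico: together they cover Mon-AM, Wed-AM, Tue-PM, Wed-PM — every shift.
Total cost: 10 + 14 = 24.
No cover costs less than 24.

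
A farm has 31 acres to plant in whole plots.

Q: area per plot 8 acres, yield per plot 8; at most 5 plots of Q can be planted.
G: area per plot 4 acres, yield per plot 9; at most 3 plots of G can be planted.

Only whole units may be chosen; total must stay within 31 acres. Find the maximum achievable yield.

2×Q and 3×G: area 28 ≤ 31, yield 2·8 + 3·9 = 43.
1×Q and 3×G: area 20 ≤ 31, yield 1·8 + 3·9 = 35.
Best is 43.

43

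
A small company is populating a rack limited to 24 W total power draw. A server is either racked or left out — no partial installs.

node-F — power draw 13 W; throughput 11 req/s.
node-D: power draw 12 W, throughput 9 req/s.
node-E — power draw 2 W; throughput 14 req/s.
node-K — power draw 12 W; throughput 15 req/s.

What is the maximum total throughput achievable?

Take node-E and node-K: power draw 2 + 12 = 14 ≤ 24, throughput 14 + 15 = 29.
No other feasible combination does better.

29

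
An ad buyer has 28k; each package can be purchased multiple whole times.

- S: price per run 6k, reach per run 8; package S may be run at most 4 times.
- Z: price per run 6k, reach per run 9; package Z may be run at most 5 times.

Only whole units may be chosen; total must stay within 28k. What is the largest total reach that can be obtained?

36

This is a bounded integer knapsack.
1×S and 3×Z: price 24 ≤ 28, reach 1·8 + 3·9 = 35.
4×Z: price 24 ≤ 28, reach 4·9 = 36.
Best is 36.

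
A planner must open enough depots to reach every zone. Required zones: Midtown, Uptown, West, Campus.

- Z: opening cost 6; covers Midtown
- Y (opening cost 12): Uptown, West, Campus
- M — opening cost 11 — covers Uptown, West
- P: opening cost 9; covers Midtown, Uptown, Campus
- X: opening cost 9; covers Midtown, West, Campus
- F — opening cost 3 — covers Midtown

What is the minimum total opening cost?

This is a weighted set-cover instance.
The greedy cost-per-new-zone heuristic would pick P and X for 18, but a cheaper cover exists.
Choose Y and F: together they cover Midtown, Uptown, West, Campus — every zone.
Total opening cost: 12 + 3 = 15.
No cover costs less than 15.

15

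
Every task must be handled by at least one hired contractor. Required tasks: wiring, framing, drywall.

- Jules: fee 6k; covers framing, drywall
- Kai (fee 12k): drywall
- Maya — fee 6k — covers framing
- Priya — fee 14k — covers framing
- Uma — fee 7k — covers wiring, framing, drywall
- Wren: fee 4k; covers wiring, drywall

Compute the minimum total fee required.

The greedy cost-per-new-task heuristic would pick Wren and Jules for 10, but a cheaper cover exists.
Uma alone covers wiring, framing, drywall — every task.
Total fee: 7.
No cover costs less than 7.

7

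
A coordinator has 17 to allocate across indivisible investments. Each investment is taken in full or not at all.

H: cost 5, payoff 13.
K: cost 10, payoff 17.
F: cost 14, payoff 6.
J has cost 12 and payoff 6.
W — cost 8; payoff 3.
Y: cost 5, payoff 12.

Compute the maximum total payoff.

H + Y: cost 5 + 5 = 10 ≤ 17, payoff 13 + 12 = 25.
K + Y: cost 10 + 5 = 15 ≤ 17, payoff 17 + 12 = 29.
H + K: cost 5 + 10 = 15 ≤ 17, payoff 13 + 17 = 30.
Best is H and K with total payoff 30.

30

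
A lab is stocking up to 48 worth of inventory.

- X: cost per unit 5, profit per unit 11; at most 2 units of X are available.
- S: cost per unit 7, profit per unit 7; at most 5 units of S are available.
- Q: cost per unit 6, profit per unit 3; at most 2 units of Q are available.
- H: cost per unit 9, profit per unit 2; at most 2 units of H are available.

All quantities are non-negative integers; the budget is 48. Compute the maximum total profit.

57

This is a bounded integer knapsack.
Take 2×X and 5×S: cost 45 ≤ 48, profit 2·11 + 5·7 = 57.
X has the best ratio (11/5) and is taken to its limit of 2; remaining capacity is filled optimally with the others.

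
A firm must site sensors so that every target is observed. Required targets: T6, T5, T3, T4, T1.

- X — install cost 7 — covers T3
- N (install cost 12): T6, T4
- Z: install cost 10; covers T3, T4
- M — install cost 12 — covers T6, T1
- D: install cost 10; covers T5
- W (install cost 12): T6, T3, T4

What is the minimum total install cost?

The greedy cost-per-new-target heuristic would pick W, D, and M for 34, but a cheaper cover exists.
Choose Z, M, and D: together they cover T6, T5, T3, T4, T1 — every target.
Total install cost: 10 + 12 + 10 = 32.
No cover costs less than 32.

32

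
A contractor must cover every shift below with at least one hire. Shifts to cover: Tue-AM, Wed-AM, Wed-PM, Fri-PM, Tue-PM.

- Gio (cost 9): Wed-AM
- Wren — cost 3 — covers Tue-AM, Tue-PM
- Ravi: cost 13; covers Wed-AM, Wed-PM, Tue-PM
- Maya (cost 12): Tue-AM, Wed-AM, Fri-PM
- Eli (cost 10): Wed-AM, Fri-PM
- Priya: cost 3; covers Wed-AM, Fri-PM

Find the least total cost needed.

19

This is a weighted set-cover instance.
Choose Wren, Ravi, and Priya: together they cover Tue-AM, Wed-AM, Wed-PM, Fri-PM, Tue-PM — every shift.
Total cost: 3 + 13 + 3 = 19.
No cover costs less than 19.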